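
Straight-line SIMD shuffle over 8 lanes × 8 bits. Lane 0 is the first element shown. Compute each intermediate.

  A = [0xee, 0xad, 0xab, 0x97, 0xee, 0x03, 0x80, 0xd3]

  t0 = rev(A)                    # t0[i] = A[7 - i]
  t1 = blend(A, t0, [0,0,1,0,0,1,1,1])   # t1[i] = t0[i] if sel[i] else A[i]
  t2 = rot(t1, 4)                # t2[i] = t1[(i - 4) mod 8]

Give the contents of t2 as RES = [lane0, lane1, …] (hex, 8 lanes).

  t0: d3 80 03 ee 97 ab ad ee
  t1: ee ad 03 97 ee ab ad ee
  t2: ee ab ad ee ee ad 03 97

RES = [ 0xee  0xab  0xad  0xee  0xee  0xad  0x03  0x97 ]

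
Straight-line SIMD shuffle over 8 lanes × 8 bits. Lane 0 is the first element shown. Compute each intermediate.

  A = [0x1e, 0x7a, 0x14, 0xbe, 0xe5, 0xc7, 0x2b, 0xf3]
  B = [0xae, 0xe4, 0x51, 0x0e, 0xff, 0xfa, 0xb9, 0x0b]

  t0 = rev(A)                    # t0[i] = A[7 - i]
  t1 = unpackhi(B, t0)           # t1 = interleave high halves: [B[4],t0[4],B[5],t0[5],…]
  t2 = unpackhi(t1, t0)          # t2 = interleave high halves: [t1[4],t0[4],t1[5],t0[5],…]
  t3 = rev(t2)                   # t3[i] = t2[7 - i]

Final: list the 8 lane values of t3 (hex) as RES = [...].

RES = [0x1e, 0x1e, 0x7a, 0x0b, 0x14, 0x7a, 0xbe, 0xb9]

  t0: f3 2b c7 e5 be 14 7a 1e
  t1: ff be fa 14 b9 7a 0b 1e
  t2: b9 be 7a 14 0b 7a 1e 1e
  t3: 1e 1e 7a 0b 14 7a be b9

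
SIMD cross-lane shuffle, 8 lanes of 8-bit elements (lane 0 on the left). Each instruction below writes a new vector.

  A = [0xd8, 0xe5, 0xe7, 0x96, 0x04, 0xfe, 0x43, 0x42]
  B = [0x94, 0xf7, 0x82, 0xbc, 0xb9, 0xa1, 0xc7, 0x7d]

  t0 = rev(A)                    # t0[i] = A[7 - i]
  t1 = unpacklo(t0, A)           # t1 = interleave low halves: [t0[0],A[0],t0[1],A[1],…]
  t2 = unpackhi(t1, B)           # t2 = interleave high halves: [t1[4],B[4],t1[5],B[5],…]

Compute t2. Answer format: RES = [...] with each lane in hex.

  t0: 42 43 fe 04 96 e7 e5 d8
  t1: 42 d8 43 e5 fe e7 04 96
  t2: fe b9 e7 a1 04 c7 96 7d

RES = [ 0xfe  0xb9  0xe7  0xa1  0x04  0xc7  0x96  0x7d ]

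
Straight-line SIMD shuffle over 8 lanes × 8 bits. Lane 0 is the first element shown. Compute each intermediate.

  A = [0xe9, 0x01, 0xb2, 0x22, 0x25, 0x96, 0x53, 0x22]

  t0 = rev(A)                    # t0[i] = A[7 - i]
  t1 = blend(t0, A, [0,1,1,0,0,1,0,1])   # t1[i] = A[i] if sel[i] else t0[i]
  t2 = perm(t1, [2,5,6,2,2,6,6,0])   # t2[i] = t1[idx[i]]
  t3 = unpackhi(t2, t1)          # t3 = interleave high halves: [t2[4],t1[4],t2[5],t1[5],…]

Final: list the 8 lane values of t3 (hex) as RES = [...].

→ t0 |22|53|96|25|22|b2|01|e9|
→ t1 |22|01|b2|25|22|96|01|22|
→ t2 |b2|96|01|b2|b2|01|01|22|
→ t3 |b2|22|01|96|01|01|22|22|

RES = [0xb2, 0x22, 0x01, 0x96, 0x01, 0x01, 0x22, 0x22]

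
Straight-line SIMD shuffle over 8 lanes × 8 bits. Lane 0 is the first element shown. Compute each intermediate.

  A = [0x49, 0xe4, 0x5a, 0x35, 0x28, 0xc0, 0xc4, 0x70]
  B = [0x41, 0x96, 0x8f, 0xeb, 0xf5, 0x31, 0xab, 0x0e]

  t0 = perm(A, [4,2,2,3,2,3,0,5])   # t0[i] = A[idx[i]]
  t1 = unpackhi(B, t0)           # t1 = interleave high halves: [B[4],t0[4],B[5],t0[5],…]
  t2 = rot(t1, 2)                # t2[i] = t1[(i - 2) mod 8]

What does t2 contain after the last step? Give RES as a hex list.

RES = [0x0e, 0xc0, 0xf5, 0x5a, 0x31, 0x35, 0xab, 0x49]

t0 = [0x28, 0x5a, 0x5a, 0x35, 0x5a, 0x35, 0x49, 0xc0]
t1 = [0xf5, 0x5a, 0x31, 0x35, 0xab, 0x49, 0x0e, 0xc0]
t2 = [0x0e, 0xc0, 0xf5, 0x5a, 0x31, 0x35, 0xab, 0x49]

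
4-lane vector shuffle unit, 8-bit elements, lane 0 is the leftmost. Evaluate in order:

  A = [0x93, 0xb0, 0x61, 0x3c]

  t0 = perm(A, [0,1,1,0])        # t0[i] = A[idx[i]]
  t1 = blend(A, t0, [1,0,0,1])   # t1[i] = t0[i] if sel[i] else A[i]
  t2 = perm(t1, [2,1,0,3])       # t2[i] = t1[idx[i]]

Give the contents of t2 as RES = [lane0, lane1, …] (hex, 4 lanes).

→ t0 |93|b0|b0|93|
→ t1 |93|b0|61|93|
→ t2 |61|b0|93|93|

RES = [0x61, 0xb0, 0x93, 0x93]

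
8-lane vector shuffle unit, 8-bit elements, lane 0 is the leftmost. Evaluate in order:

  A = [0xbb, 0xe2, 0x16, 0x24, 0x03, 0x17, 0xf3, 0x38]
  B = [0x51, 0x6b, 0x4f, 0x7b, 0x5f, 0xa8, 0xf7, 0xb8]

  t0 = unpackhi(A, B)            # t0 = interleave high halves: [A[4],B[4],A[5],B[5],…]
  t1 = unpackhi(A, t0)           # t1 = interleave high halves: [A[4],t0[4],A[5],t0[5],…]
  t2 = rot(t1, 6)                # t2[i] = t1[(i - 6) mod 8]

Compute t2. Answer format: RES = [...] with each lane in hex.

t0 = [0x03, 0x5f, 0x17, 0xa8, 0xf3, 0xf7, 0x38, 0xb8]
t1 = [0x03, 0xf3, 0x17, 0xf7, 0xf3, 0x38, 0x38, 0xb8]
t2 = [0x17, 0xf7, 0xf3, 0x38, 0x38, 0xb8, 0x03, 0xf3]

RES = [ 0x17  0xf7  0xf3  0x38  0x38  0xb8  0x03  0xf3 ]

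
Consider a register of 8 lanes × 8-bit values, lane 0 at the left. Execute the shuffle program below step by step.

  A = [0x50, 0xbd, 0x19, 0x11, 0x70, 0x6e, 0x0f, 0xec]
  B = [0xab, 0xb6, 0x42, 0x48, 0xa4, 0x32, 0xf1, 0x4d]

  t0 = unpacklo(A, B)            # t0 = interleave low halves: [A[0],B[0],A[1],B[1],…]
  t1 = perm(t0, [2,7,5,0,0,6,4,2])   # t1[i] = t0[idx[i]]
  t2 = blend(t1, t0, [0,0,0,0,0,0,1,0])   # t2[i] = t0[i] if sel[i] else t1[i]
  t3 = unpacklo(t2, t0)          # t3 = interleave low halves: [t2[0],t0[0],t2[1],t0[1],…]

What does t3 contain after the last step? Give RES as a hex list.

t0 = [0x50, 0xab, 0xbd, 0xb6, 0x19, 0x42, 0x11, 0x48]
t1 = [0xbd, 0x48, 0x42, 0x50, 0x50, 0x11, 0x19, 0xbd]
t2 = [0xbd, 0x48, 0x42, 0x50, 0x50, 0x11, 0x11, 0xbd]
t3 = [0xbd, 0x50, 0x48, 0xab, 0x42, 0xbd, 0x50, 0xb6]

RES = [ 0xbd  0x50  0x48  0xab  0x42  0xbd  0x50  0xb6 ]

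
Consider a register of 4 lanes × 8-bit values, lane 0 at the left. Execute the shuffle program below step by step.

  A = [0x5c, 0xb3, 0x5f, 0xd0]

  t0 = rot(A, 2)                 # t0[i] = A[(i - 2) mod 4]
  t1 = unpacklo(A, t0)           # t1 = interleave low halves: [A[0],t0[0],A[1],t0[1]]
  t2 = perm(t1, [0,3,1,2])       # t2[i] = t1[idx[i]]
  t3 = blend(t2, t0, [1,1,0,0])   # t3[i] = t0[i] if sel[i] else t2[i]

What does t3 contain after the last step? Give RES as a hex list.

  t0: 5f d0 5c b3
  t1: 5c 5f b3 d0
  t2: 5c d0 5f b3
  t3: 5f d0 5f b3

RES = [ 0x5f  0xd0  0x5f  0xb3 ]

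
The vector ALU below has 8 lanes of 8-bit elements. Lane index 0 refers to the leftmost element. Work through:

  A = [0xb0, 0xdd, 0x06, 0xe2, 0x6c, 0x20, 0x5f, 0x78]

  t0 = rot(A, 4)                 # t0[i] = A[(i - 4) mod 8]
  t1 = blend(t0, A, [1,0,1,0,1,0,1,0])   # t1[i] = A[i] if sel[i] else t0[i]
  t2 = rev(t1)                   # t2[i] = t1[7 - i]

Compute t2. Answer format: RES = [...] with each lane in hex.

t0 = [0x6c, 0x20, 0x5f, 0x78, 0xb0, 0xdd, 0x06, 0xe2]
t1 = [0xb0, 0x20, 0x06, 0x78, 0x6c, 0xdd, 0x5f, 0xe2]
t2 = [0xe2, 0x5f, 0xdd, 0x6c, 0x78, 0x06, 0x20, 0xb0]

RES = [ 0xe2  0x5f  0xdd  0x6c  0x78  0x06  0x20  0xb0 ]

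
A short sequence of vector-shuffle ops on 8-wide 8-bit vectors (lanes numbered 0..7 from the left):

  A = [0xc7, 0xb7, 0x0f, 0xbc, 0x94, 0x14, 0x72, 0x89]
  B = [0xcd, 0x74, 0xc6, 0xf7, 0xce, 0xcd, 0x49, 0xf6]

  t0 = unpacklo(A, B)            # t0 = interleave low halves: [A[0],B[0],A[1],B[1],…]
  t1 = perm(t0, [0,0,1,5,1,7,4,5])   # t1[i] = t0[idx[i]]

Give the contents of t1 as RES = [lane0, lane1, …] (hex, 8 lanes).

→ t0 |c7|cd|b7|74|0f|c6|bc|f7|
→ t1 |c7|c7|cd|c6|cd|f7|0f|c6|

RES = [ 0xc7  0xc7  0xcd  0xc6  0xcd  0xf7  0x0f  0xc6 ]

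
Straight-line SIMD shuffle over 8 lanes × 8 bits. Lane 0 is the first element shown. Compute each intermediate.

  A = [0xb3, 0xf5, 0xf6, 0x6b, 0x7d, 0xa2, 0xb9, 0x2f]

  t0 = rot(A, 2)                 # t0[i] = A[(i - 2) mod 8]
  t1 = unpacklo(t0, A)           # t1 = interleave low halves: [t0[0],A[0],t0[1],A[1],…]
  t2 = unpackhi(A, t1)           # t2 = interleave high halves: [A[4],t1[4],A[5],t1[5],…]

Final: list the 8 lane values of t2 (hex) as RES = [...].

→ t0 |b9|2f|b3|f5|f6|6b|7d|a2|
→ t1 |b9|b3|2f|f5|b3|f6|f5|6b|
→ t2 |7d|b3|a2|f6|b9|f5|2f|6b|

RES = [0x7d, 0xb3, 0xa2, 0xf6, 0xb9, 0xf5, 0x2f, 0x6b]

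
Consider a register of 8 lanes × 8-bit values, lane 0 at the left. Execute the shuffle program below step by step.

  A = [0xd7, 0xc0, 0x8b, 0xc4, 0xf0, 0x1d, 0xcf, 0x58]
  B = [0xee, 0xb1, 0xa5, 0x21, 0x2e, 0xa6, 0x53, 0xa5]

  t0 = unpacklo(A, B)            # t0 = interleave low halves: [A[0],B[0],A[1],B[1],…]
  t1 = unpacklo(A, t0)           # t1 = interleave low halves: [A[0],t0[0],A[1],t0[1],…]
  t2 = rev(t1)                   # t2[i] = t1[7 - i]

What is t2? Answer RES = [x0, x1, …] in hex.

  t0: d7 ee c0 b1 8b a5 c4 21
  t1: d7 d7 c0 ee 8b c0 c4 b1
  t2: b1 c4 c0 8b ee c0 d7 d7

RES = [0xb1, 0xc4, 0xc0, 0x8b, 0xee, 0xc0, 0xd7, 0xd7]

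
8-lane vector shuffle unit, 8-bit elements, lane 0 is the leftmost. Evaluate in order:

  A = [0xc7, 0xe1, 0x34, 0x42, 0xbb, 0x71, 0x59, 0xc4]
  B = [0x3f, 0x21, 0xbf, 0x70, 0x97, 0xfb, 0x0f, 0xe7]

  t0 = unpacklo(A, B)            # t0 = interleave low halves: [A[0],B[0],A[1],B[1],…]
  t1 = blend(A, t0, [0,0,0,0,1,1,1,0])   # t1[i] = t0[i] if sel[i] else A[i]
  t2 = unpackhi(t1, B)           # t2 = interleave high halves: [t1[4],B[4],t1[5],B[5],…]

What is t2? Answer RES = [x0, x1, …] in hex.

→ t0 |c7|3f|e1|21|34|bf|42|70|
→ t1 |c7|e1|34|42|34|bf|42|c4|
→ t2 |34|97|bf|fb|42|0f|c4|e7|

RES = [0x34, 0x97, 0xbf, 0xfb, 0x42, 0x0f, 0xc4, 0xe7]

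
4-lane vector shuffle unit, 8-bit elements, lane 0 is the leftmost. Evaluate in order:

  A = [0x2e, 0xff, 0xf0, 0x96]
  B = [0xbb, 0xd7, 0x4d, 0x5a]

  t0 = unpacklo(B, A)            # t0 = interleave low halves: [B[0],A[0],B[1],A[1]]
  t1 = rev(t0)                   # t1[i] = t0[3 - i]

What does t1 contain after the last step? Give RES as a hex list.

→ t0 |bb|2e|d7|ff|
→ t1 |ff|d7|2e|bb|

RES = [ 0xff  0xd7  0x2e  0xbb ]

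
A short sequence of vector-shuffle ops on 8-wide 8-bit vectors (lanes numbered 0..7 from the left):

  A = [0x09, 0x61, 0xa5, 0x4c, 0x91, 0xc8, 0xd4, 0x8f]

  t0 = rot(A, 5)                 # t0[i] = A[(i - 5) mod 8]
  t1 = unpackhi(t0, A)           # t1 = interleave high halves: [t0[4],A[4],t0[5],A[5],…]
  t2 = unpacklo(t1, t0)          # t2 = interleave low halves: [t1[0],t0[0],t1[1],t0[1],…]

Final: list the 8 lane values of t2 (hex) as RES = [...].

t0 = [0x4c, 0x91, 0xc8, 0xd4, 0x8f, 0x09, 0x61, 0xa5]
t1 = [0x8f, 0x91, 0x09, 0xc8, 0x61, 0xd4, 0xa5, 0x8f]
t2 = [0x8f, 0x4c, 0x91, 0x91, 0x09, 0xc8, 0xc8, 0xd4]

RES = [0x8f, 0x4c, 0x91, 0x91, 0x09, 0xc8, 0xc8, 0xd4]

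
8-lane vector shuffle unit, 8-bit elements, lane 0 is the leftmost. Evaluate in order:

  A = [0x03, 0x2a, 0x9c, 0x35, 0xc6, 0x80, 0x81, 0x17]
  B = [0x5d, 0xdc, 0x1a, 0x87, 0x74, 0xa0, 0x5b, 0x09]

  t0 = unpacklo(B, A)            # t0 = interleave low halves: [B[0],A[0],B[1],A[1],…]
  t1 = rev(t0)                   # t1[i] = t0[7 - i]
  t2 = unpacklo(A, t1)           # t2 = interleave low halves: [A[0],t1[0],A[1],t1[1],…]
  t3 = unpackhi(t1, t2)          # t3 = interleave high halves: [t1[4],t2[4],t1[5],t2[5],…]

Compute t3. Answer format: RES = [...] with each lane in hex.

t0 = [0x5d, 0x03, 0xdc, 0x2a, 0x1a, 0x9c, 0x87, 0x35]
t1 = [0x35, 0x87, 0x9c, 0x1a, 0x2a, 0xdc, 0x03, 0x5d]
t2 = [0x03, 0x35, 0x2a, 0x87, 0x9c, 0x9c, 0x35, 0x1a]
t3 = [0x2a, 0x9c, 0xdc, 0x9c, 0x03, 0x35, 0x5d, 0x1a]

RES = [0x2a, 0x9c, 0xdc, 0x9c, 0x03, 0x35, 0x5d, 0x1a]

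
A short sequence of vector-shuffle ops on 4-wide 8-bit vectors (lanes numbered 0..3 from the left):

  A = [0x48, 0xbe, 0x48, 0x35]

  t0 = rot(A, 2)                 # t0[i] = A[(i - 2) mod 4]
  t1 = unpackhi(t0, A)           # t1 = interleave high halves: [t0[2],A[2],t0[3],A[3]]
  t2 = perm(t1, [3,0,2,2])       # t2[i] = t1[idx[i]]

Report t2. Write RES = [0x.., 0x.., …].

  t0: 48 35 48 be
  t1: 48 48 be 35
  t2: 35 48 be be

RES = [0x35, 0x48, 0xbe, 0xbe]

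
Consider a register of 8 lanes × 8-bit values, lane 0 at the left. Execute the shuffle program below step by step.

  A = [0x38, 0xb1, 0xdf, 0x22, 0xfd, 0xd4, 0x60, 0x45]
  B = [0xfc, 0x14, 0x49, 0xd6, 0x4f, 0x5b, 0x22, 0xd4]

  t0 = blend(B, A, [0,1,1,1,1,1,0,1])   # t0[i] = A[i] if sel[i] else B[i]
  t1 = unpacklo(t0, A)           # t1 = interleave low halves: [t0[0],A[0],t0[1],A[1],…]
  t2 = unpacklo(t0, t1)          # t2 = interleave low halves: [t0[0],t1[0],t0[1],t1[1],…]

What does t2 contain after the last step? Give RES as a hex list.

t0 = [0xfc, 0xb1, 0xdf, 0x22, 0xfd, 0xd4, 0x22, 0x45]
t1 = [0xfc, 0x38, 0xb1, 0xb1, 0xdf, 0xdf, 0x22, 0x22]
t2 = [0xfc, 0xfc, 0xb1, 0x38, 0xdf, 0xb1, 0x22, 0xb1]

RES = [0xfc, 0xfc, 0xb1, 0x38, 0xdf, 0xb1, 0x22, 0xb1]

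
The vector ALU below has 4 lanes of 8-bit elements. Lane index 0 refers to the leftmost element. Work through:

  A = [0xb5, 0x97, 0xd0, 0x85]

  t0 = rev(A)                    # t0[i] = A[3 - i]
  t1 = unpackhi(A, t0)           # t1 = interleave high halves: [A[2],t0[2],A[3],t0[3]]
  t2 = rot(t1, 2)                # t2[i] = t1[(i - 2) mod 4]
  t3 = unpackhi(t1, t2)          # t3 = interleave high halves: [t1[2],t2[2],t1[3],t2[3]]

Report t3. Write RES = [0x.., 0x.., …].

RES = [ 0x85  0xd0  0xb5  0x97 ]

  t0: 85 d0 97 b5
  t1: d0 97 85 b5
  t2: 85 b5 d0 97
  t3: 85 d0 b5 97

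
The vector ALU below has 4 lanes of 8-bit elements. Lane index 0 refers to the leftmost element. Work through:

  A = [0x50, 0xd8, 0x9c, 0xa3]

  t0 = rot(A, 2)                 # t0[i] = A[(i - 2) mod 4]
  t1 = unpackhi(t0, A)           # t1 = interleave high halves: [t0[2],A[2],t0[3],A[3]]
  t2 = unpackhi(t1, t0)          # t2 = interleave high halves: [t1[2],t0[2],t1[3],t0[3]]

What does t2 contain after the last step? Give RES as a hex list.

RES = [ 0xd8  0x50  0xa3  0xd8 ]

→ t0 |9c|a3|50|d8|
→ t1 |50|9c|d8|a3|
→ t2 |d8|50|a3|d8|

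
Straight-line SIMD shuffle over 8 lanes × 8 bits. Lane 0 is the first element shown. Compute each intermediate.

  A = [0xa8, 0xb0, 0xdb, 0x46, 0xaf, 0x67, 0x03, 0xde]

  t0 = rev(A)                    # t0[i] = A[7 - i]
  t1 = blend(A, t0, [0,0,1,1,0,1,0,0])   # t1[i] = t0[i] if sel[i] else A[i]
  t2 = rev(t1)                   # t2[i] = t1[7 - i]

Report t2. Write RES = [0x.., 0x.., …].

RES = [ 0xde  0x03  0xdb  0xaf  0xaf  0x67  0xb0  0xa8 ]

  t0: de 03 67 af 46 db b0 a8
  t1: a8 b0 67 af af db 03 de
  t2: de 03 db af af 67 b0 a8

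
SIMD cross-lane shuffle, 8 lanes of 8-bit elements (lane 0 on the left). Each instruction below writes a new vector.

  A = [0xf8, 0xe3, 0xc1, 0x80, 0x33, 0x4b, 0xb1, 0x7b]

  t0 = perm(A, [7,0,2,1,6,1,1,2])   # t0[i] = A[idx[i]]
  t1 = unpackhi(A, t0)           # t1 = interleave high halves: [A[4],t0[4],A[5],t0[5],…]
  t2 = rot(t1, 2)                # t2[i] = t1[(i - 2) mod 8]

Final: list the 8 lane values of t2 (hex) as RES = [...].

t0 = [0x7b, 0xf8, 0xc1, 0xe3, 0xb1, 0xe3, 0xe3, 0xc1]
t1 = [0x33, 0xb1, 0x4b, 0xe3, 0xb1, 0xe3, 0x7b, 0xc1]
t2 = [0x7b, 0xc1, 0x33, 0xb1, 0x4b, 0xe3, 0xb1, 0xe3]

RES = [ 0x7b  0xc1  0x33  0xb1  0x4b  0xe3  0xb1  0xe3 ]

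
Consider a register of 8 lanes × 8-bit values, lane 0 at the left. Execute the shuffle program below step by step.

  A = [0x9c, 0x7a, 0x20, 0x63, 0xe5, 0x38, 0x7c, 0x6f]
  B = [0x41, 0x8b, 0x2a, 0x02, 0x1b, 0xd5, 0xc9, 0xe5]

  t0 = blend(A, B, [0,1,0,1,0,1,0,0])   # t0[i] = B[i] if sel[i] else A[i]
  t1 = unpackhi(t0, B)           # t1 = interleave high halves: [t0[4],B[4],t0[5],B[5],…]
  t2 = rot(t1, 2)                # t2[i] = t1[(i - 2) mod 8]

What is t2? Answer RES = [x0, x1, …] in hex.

→ t0 |9c|8b|20|02|e5|d5|7c|6f|
→ t1 |e5|1b|d5|d5|7c|c9|6f|e5|
→ t2 |6f|e5|e5|1b|d5|d5|7c|c9|

RES = [ 0x6f  0xe5  0xe5  0x1b  0xd5  0xd5  0x7c  0xc9 ]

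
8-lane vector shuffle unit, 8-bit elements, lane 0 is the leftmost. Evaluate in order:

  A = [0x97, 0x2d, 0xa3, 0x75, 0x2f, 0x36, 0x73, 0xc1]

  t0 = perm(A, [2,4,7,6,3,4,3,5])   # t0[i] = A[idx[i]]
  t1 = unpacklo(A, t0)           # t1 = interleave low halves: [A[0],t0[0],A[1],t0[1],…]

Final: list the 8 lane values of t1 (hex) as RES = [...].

RES = [0x97, 0xa3, 0x2d, 0x2f, 0xa3, 0xc1, 0x75, 0x73]

t0 = [0xa3, 0x2f, 0xc1, 0x73, 0x75, 0x2f, 0x75, 0x36]
t1 = [0x97, 0xa3, 0x2d, 0x2f, 0xa3, 0xc1, 0x75, 0x73]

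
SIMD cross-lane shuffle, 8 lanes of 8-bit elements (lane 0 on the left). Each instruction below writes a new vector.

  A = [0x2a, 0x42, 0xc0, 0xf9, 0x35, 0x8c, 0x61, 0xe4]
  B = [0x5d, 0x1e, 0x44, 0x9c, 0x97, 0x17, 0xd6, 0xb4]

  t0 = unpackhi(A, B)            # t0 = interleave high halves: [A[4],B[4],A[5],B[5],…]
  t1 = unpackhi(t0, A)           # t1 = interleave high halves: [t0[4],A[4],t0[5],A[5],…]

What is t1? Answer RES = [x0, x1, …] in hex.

RES = [0x61, 0x35, 0xd6, 0x8c, 0xe4, 0x61, 0xb4, 0xe4]

→ t0 |35|97|8c|17|61|d6|e4|b4|
→ t1 |61|35|d6|8c|e4|61|b4|e4|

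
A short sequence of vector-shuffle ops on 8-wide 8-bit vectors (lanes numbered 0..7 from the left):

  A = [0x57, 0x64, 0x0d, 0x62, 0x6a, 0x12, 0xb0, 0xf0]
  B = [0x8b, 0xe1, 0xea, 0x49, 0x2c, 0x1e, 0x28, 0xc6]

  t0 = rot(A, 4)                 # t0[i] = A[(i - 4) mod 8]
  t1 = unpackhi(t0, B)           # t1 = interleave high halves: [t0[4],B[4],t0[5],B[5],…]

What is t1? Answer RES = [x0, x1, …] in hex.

RES = [0x57, 0x2c, 0x64, 0x1e, 0x0d, 0x28, 0x62, 0xc6]

  t0: 6a 12 b0 f0 57 64 0d 62
  t1: 57 2c 64 1e 0d 28 62 c6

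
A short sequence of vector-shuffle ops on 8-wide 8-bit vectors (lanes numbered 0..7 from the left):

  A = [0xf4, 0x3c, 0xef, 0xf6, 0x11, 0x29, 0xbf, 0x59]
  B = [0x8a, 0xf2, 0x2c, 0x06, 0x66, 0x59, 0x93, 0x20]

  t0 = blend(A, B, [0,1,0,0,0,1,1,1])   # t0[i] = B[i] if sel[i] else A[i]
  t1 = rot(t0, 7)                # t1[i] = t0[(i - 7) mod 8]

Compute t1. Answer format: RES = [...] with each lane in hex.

RES = [0xf2, 0xef, 0xf6, 0x11, 0x59, 0x93, 0x20, 0xf4]

t0 = [0xf4, 0xf2, 0xef, 0xf6, 0x11, 0x59, 0x93, 0x20]
t1 = [0xf2, 0xef, 0xf6, 0x11, 0x59, 0x93, 0x20, 0xf4]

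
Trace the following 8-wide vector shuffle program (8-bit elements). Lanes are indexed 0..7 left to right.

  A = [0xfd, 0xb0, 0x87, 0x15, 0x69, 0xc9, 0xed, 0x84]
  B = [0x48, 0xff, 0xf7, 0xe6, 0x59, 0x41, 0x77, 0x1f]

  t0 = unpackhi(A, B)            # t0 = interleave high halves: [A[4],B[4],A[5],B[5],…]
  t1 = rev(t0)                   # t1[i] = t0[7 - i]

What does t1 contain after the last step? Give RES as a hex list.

→ t0 |69|59|c9|41|ed|77|84|1f|
→ t1 |1f|84|77|ed|41|c9|59|69|

RES = [0x1f, 0x84, 0x77, 0xed, 0x41, 0xc9, 0x59, 0x69]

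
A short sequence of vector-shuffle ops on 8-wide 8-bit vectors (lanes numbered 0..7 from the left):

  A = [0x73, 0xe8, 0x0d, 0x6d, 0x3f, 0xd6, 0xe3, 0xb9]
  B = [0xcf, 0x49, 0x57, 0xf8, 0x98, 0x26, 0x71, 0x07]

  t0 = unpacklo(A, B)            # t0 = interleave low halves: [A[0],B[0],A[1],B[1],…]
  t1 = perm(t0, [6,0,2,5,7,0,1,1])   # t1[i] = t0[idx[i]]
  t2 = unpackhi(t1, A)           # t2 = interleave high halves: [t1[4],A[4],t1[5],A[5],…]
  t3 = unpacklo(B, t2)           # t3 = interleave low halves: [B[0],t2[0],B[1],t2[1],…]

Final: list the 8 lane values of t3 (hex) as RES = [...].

RES = [0xcf, 0xf8, 0x49, 0x3f, 0x57, 0x73, 0xf8, 0xd6]

  t0: 73 cf e8 49 0d 57 6d f8
  t1: 6d 73 e8 57 f8 73 cf cf
  t2: f8 3f 73 d6 cf e3 cf b9
  t3: cf f8 49 3f 57 73 f8 d6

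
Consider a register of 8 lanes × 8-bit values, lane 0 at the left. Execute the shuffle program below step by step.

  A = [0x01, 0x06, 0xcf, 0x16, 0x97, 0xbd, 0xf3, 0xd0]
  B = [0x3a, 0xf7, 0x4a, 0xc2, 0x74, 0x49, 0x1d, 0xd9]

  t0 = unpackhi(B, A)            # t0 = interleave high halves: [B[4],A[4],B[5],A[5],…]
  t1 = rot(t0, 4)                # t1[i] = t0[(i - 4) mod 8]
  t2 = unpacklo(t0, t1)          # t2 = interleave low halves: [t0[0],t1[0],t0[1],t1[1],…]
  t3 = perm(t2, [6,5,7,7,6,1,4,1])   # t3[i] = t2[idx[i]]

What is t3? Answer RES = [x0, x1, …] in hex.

RES = [ 0xbd  0xd9  0xd0  0xd0  0xbd  0x1d  0x49  0x1d ]

  t0: 74 97 49 bd 1d f3 d9 d0
  t1: 1d f3 d9 d0 74 97 49 bd
  t2: 74 1d 97 f3 49 d9 bd d0
  t3: bd d9 d0 d0 bd 1d 49 1d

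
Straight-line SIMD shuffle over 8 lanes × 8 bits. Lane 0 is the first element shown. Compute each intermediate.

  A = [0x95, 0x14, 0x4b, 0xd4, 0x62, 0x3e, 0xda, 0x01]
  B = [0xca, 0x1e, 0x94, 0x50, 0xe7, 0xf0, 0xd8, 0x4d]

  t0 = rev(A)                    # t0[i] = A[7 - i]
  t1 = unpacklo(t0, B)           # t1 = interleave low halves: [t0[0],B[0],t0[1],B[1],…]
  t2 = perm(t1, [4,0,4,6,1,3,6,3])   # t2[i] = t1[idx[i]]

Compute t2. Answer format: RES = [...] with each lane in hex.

t0 = [0x01, 0xda, 0x3e, 0x62, 0xd4, 0x4b, 0x14, 0x95]
t1 = [0x01, 0xca, 0xda, 0x1e, 0x3e, 0x94, 0x62, 0x50]
t2 = [0x3e, 0x01, 0x3e, 0x62, 0xca, 0x1e, 0x62, 0x1e]

RES = [ 0x3e  0x01  0x3e  0x62  0xca  0x1e  0x62  0x1e ]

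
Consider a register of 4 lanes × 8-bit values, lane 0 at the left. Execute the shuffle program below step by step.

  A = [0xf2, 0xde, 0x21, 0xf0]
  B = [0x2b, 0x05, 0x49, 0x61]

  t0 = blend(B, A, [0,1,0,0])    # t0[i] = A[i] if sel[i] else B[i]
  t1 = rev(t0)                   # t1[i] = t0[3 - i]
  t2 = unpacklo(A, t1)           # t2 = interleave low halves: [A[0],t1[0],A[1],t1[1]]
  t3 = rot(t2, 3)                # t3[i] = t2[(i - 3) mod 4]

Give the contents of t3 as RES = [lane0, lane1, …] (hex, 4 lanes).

RES = [0x61, 0xde, 0x49, 0xf2]

→ t0 |2b|de|49|61|
→ t1 |61|49|de|2b|
→ t2 |f2|61|de|49|
→ t3 |61|de|49|f2|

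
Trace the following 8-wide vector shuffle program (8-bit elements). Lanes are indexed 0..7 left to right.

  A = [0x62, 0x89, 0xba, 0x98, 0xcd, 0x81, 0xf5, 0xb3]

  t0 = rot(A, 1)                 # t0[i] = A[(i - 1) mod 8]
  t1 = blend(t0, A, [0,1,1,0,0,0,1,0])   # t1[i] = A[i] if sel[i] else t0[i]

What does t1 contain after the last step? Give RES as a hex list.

RES = [ 0xb3  0x89  0xba  0xba  0x98  0xcd  0xf5  0xf5 ]

t0 = [0xb3, 0x62, 0x89, 0xba, 0x98, 0xcd, 0x81, 0xf5]
t1 = [0xb3, 0x89, 0xba, 0xba, 0x98, 0xcd, 0xf5, 0xf5]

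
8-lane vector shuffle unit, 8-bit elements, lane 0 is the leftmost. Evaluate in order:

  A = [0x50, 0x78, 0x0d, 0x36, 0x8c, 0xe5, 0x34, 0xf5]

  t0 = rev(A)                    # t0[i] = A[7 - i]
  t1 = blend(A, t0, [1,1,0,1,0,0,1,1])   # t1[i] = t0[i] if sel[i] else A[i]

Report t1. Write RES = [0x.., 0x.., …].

  t0: f5 34 e5 8c 36 0d 78 50
  t1: f5 34 0d 8c 8c e5 78 50

RES = [ 0xf5  0x34  0x0d  0x8c  0x8c  0xe5  0x78  0x50 ]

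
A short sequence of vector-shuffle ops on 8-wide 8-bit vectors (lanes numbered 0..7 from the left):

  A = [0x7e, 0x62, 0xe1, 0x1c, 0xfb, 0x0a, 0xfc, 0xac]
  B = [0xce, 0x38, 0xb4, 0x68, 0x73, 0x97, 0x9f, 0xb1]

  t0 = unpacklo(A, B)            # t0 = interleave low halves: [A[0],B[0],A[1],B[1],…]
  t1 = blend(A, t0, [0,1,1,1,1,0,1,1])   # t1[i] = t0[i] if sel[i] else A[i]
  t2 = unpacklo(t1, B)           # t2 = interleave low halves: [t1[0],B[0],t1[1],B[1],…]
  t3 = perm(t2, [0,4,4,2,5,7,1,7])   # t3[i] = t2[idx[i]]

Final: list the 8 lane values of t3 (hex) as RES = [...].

RES = [0x7e, 0x62, 0x62, 0xce, 0xb4, 0x68, 0xce, 0x68]

→ t0 |7e|ce|62|38|e1|b4|1c|68|
→ t1 |7e|ce|62|38|e1|0a|1c|68|
→ t2 |7e|ce|ce|38|62|b4|38|68|
→ t3 |7e|62|62|ce|b4|68|ce|68|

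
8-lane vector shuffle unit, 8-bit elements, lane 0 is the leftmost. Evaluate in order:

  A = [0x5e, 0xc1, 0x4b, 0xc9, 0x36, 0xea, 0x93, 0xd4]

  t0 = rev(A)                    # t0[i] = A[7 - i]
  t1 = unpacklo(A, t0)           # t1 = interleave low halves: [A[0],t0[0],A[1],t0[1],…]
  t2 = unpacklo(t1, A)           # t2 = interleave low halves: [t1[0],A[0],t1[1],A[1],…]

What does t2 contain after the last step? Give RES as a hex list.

→ t0 |d4|93|ea|36|c9|4b|c1|5e|
→ t1 |5e|d4|c1|93|4b|ea|c9|36|
→ t2 |5e|5e|d4|c1|c1|4b|93|c9|

RES = [0x5e, 0x5e, 0xd4, 0xc1, 0xc1, 0x4b, 0x93, 0xc9]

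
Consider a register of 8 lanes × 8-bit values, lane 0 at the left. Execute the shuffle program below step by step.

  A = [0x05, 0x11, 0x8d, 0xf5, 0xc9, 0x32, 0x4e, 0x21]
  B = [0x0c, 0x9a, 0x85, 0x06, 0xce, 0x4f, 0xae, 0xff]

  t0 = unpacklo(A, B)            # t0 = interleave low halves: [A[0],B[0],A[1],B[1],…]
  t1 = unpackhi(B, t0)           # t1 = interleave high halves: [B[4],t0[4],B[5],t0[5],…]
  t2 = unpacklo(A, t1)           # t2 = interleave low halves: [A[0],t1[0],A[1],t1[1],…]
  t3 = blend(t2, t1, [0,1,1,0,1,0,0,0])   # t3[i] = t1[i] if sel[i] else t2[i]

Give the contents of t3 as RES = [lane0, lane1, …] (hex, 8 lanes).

RES = [0x05, 0x8d, 0x4f, 0x8d, 0xae, 0x4f, 0xf5, 0x85]

t0 = [0x05, 0x0c, 0x11, 0x9a, 0x8d, 0x85, 0xf5, 0x06]
t1 = [0xce, 0x8d, 0x4f, 0x85, 0xae, 0xf5, 0xff, 0x06]
t2 = [0x05, 0xce, 0x11, 0x8d, 0x8d, 0x4f, 0xf5, 0x85]
t3 = [0x05, 0x8d, 0x4f, 0x8d, 0xae, 0x4f, 0xf5, 0x85]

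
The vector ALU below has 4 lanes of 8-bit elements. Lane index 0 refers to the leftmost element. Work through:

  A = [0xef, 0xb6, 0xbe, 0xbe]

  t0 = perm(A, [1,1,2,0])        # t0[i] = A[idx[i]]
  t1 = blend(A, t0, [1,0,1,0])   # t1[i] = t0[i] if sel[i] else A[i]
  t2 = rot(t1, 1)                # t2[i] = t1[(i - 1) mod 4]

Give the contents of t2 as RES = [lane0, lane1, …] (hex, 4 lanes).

  t0: b6 b6 be ef
  t1: b6 b6 be be
  t2: be b6 b6 be

RES = [0xbe, 0xb6, 0xb6, 0xbe]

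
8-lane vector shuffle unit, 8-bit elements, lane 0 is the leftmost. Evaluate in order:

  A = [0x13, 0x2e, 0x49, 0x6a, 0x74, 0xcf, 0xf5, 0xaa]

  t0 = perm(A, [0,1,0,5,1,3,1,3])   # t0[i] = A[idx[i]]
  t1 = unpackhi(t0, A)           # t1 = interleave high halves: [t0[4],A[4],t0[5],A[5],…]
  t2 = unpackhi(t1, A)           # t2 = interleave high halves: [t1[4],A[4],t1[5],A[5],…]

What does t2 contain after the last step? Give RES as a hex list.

RES = [ 0x2e  0x74  0xf5  0xcf  0x6a  0xf5  0xaa  0xaa ]

  t0: 13 2e 13 cf 2e 6a 2e 6a
  t1: 2e 74 6a cf 2e f5 6a aa
  t2: 2e 74 f5 cf 6a f5 aa aa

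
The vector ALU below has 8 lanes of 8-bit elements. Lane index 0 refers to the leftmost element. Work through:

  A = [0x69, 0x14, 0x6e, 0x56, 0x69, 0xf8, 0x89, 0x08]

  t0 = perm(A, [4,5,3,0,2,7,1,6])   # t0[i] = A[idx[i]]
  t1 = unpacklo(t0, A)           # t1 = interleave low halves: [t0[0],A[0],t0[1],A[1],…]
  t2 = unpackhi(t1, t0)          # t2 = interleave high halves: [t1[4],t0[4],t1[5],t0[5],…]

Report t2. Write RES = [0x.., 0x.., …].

RES = [ 0x56  0x6e  0x6e  0x08  0x69  0x14  0x56  0x89 ]

  t0: 69 f8 56 69 6e 08 14 89
  t1: 69 69 f8 14 56 6e 69 56
  t2: 56 6e 6e 08 69 14 56 89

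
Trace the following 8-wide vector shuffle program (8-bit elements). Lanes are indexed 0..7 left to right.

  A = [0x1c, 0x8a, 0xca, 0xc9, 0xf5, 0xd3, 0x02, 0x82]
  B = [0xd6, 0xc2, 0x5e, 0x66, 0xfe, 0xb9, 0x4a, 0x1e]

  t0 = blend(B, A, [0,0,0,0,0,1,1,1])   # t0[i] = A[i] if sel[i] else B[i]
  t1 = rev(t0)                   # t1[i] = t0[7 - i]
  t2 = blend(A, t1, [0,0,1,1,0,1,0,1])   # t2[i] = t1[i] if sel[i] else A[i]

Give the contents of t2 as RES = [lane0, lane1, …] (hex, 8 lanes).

RES = [0x1c, 0x8a, 0xd3, 0xfe, 0xf5, 0x5e, 0x02, 0xd6]

→ t0 |d6|c2|5e|66|fe|d3|02|82|
→ t1 |82|02|d3|fe|66|5e|c2|d6|
→ t2 |1c|8a|d3|fe|f5|5e|02|d6|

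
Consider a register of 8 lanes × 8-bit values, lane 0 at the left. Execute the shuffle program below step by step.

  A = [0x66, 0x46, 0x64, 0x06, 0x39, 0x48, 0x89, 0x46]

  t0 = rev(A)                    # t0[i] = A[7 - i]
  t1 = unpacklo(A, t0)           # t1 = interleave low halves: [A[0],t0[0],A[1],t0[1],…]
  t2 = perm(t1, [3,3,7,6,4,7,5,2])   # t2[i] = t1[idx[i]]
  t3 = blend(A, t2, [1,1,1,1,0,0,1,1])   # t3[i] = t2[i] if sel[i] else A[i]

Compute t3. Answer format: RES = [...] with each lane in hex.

RES = [0x89, 0x89, 0x39, 0x06, 0x39, 0x48, 0x48, 0x46]

  t0: 46 89 48 39 06 64 46 66
  t1: 66 46 46 89 64 48 06 39
  t2: 89 89 39 06 64 39 48 46
  t3: 89 89 39 06 39 48 48 46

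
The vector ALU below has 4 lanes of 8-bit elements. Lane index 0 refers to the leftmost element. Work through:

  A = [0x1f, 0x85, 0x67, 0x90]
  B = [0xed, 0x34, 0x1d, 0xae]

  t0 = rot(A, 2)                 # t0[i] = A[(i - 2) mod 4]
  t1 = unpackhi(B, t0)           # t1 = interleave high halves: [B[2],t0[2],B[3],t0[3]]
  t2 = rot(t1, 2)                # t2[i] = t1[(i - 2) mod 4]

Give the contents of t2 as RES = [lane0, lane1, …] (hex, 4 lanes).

RES = [0xae, 0x85, 0x1d, 0x1f]

  t0: 67 90 1f 85
  t1: 1d 1f ae 85
  t2: ae 85 1d 1f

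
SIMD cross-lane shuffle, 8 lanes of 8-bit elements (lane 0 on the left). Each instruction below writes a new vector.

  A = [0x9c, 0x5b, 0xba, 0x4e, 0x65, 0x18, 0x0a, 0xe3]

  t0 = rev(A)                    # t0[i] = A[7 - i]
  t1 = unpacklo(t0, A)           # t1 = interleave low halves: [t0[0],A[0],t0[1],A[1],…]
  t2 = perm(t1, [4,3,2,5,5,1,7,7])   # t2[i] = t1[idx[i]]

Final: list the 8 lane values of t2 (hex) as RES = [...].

RES = [ 0x18  0x5b  0x0a  0xba  0xba  0x9c  0x4e  0x4e ]

→ t0 |e3|0a|18|65|4e|ba|5b|9c|
→ t1 |e3|9c|0a|5b|18|ba|65|4e|
→ t2 |18|5b|0a|ba|ba|9c|4e|4e|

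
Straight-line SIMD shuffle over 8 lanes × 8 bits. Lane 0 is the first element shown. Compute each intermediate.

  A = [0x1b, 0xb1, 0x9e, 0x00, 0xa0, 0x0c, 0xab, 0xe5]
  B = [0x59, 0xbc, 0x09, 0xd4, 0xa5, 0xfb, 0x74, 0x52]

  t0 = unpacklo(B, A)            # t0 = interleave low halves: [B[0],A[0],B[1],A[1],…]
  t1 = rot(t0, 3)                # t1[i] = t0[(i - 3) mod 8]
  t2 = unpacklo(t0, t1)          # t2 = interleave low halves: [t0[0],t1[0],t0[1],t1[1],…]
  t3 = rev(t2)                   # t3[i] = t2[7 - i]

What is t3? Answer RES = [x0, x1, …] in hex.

RES = [0x59, 0xb1, 0x00, 0xbc, 0xd4, 0x1b, 0x9e, 0x59]

  t0: 59 1b bc b1 09 9e d4 00
  t1: 9e d4 00 59 1b bc b1 09
  t2: 59 9e 1b d4 bc 00 b1 59
  t3: 59 b1 00 bc d4 1b 9e 59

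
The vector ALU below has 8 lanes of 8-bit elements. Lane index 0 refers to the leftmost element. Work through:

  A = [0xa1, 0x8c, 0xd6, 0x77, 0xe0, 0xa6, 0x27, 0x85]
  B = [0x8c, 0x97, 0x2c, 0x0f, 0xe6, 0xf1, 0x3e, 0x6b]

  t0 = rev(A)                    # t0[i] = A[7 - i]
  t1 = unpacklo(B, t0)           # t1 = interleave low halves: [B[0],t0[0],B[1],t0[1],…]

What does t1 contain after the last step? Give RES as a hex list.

RES = [0x8c, 0x85, 0x97, 0x27, 0x2c, 0xa6, 0x0f, 0xe0]

t0 = [0x85, 0x27, 0xa6, 0xe0, 0x77, 0xd6, 0x8c, 0xa1]
t1 = [0x8c, 0x85, 0x97, 0x27, 0x2c, 0xa6, 0x0f, 0xe0]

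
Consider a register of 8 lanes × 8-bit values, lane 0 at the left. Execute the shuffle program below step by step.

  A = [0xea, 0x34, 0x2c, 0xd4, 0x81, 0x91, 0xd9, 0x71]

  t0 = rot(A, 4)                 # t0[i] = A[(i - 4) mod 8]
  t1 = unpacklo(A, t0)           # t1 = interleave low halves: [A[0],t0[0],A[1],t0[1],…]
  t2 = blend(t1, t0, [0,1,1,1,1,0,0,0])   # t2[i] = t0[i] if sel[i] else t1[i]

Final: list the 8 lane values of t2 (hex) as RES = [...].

t0 = [0x81, 0x91, 0xd9, 0x71, 0xea, 0x34, 0x2c, 0xd4]
t1 = [0xea, 0x81, 0x34, 0x91, 0x2c, 0xd9, 0xd4, 0x71]
t2 = [0xea, 0x91, 0xd9, 0x71, 0xea, 0xd9, 0xd4, 0x71]

RES = [ 0xea  0x91  0xd9  0x71  0xea  0xd9  0xd4  0x71 ]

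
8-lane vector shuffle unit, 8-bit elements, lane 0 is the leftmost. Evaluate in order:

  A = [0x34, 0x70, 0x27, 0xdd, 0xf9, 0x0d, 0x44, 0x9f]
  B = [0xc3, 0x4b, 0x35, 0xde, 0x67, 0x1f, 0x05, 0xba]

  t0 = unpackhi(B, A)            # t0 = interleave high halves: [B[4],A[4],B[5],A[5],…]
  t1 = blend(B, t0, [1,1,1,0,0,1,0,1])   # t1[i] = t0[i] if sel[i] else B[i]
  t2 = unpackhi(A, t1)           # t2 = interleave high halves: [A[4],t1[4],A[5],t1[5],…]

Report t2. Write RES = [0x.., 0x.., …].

RES = [ 0xf9  0x67  0x0d  0x44  0x44  0x05  0x9f  0x9f ]

  t0: 67 f9 1f 0d 05 44 ba 9f
  t1: 67 f9 1f de 67 44 05 9f
  t2: f9 67 0d 44 44 05 9f 9f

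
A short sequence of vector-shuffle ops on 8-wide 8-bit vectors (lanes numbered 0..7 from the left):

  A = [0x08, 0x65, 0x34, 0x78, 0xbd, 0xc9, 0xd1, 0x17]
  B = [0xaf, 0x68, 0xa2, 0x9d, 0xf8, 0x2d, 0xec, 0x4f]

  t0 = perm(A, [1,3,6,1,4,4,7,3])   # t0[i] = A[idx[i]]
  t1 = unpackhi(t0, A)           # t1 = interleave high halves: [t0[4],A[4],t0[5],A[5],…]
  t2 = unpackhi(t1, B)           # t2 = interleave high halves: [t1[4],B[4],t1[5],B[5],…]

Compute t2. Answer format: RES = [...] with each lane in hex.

RES = [ 0x17  0xf8  0xd1  0x2d  0x78  0xec  0x17  0x4f ]

  t0: 65 78 d1 65 bd bd 17 78
  t1: bd bd bd c9 17 d1 78 17
  t2: 17 f8 d1 2d 78 ec 17 4f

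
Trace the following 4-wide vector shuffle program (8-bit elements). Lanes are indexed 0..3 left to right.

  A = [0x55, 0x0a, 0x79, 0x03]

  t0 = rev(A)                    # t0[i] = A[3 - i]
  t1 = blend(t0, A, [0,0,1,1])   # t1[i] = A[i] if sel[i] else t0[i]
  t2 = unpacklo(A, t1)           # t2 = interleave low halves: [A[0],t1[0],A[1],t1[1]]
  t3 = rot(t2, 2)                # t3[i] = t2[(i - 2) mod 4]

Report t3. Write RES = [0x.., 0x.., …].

RES = [0x0a, 0x79, 0x55, 0x03]

→ t0 |03|79|0a|55|
→ t1 |03|79|79|03|
→ t2 |55|03|0a|79|
→ t3 |0a|79|55|03|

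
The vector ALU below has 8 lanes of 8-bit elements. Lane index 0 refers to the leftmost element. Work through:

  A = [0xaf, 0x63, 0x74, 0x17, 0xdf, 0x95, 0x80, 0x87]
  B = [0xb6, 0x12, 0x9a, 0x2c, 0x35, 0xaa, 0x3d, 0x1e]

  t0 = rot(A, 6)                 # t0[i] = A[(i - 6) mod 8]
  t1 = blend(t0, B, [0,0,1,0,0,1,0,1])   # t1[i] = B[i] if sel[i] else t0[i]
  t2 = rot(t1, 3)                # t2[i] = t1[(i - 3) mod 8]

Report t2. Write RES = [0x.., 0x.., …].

  t0: 74 17 df 95 80 87 af 63
  t1: 74 17 9a 95 80 aa af 1e
  t2: aa af 1e 74 17 9a 95 80

RES = [0xaa, 0xaf, 0x1e, 0x74, 0x17, 0x9a, 0x95, 0x80]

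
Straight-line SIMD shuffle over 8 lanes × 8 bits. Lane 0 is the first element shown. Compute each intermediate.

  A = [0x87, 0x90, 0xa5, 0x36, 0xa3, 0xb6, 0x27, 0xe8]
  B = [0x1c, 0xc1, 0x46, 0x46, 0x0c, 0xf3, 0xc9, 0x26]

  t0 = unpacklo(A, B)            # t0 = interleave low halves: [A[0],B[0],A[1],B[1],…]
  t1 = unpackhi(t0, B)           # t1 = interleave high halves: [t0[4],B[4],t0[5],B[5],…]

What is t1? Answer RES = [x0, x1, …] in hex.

t0 = [0x87, 0x1c, 0x90, 0xc1, 0xa5, 0x46, 0x36, 0x46]
t1 = [0xa5, 0x0c, 0x46, 0xf3, 0x36, 0xc9, 0x46, 0x26]

RES = [0xa5, 0x0c, 0x46, 0xf3, 0x36, 0xc9, 0x46, 0x26]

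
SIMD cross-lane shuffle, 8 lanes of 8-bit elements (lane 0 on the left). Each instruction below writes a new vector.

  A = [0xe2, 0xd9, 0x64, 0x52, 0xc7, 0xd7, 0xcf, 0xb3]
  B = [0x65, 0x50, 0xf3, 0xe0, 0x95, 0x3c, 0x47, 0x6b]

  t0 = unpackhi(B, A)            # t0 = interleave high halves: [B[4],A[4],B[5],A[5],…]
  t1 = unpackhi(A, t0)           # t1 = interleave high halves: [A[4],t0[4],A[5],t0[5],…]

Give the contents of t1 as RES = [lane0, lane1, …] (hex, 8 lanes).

RES = [ 0xc7  0x47  0xd7  0xcf  0xcf  0x6b  0xb3  0xb3 ]

→ t0 |95|c7|3c|d7|47|cf|6b|b3|
→ t1 |c7|47|d7|cf|cf|6b|b3|b3|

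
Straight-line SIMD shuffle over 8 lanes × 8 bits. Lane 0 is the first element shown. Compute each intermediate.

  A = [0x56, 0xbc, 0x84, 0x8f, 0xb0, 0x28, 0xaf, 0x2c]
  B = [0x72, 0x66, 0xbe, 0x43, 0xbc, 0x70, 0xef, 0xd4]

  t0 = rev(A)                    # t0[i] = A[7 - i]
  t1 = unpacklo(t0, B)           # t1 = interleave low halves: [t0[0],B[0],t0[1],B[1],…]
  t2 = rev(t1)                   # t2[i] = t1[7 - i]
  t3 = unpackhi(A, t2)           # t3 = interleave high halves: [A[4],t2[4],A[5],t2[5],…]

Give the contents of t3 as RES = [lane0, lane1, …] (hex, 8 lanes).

  t0: 2c af 28 b0 8f 84 bc 56
  t1: 2c 72 af 66 28 be b0 43
  t2: 43 b0 be 28 66 af 72 2c
  t3: b0 66 28 af af 72 2c 2c

RES = [ 0xb0  0x66  0x28  0xaf  0xaf  0x72  0x2c  0x2c ]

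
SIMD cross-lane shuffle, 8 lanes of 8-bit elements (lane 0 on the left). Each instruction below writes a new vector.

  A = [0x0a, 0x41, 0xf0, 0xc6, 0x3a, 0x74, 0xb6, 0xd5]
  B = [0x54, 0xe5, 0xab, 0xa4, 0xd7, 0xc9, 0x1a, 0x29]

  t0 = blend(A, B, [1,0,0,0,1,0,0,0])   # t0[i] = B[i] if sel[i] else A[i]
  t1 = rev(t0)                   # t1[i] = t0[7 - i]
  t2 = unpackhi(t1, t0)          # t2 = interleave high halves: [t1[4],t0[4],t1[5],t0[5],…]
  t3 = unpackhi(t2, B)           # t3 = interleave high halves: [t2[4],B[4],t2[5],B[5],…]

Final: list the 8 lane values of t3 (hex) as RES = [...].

t0 = [0x54, 0x41, 0xf0, 0xc6, 0xd7, 0x74, 0xb6, 0xd5]
t1 = [0xd5, 0xb6, 0x74, 0xd7, 0xc6, 0xf0, 0x41, 0x54]
t2 = [0xc6, 0xd7, 0xf0, 0x74, 0x41, 0xb6, 0x54, 0xd5]
t3 = [0x41, 0xd7, 0xb6, 0xc9, 0x54, 0x1a, 0xd5, 0x29]

RES = [ 0x41  0xd7  0xb6  0xc9  0x54  0x1a  0xd5  0x29 ]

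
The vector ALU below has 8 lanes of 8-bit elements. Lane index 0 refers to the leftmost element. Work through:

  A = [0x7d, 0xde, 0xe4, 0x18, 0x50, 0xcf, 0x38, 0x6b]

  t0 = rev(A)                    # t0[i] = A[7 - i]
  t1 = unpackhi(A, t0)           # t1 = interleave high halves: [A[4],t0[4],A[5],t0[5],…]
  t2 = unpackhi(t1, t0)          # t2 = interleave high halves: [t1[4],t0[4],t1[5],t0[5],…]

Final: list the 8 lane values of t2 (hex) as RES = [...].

  t0: 6b 38 cf 50 18 e4 de 7d
  t1: 50 18 cf e4 38 de 6b 7d
  t2: 38 18 de e4 6b de 7d 7d

RES = [ 0x38  0x18  0xde  0xe4  0x6b  0xde  0x7d  0x7d ]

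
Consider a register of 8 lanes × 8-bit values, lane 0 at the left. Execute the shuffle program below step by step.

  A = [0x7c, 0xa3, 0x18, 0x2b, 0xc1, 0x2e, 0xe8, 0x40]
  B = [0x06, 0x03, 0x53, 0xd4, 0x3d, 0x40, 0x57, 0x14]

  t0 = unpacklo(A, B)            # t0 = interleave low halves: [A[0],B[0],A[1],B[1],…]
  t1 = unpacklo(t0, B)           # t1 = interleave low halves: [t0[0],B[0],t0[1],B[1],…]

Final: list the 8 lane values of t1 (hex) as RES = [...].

→ t0 |7c|06|a3|03|18|53|2b|d4|
→ t1 |7c|06|06|03|a3|53|03|d4|

RES = [0x7c, 0x06, 0x06, 0x03, 0xa3, 0x53, 0x03, 0xd4]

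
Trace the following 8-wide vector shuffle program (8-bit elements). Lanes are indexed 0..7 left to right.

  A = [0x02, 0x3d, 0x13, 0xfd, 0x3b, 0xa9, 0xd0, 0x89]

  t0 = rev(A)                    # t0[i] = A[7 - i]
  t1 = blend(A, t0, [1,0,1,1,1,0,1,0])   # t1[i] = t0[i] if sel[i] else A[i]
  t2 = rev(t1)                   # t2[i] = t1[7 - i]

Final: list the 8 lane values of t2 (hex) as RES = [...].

  t0: 89 d0 a9 3b fd 13 3d 02
  t1: 89 3d a9 3b fd a9 3d 89
  t2: 89 3d a9 fd 3b a9 3d 89

RES = [ 0x89  0x3d  0xa9  0xfd  0x3b  0xa9  0x3d  0x89 ]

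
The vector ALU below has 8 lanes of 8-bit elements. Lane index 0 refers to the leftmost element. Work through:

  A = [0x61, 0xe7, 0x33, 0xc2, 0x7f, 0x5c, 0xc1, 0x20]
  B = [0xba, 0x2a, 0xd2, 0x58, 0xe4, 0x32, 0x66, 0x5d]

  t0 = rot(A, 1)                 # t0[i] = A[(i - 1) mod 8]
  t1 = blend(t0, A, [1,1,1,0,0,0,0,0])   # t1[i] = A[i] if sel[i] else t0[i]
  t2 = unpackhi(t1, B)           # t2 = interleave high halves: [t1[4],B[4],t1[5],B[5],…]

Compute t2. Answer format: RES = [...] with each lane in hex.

t0 = [0x20, 0x61, 0xe7, 0x33, 0xc2, 0x7f, 0x5c, 0xc1]
t1 = [0x61, 0xe7, 0x33, 0x33, 0xc2, 0x7f, 0x5c, 0xc1]
t2 = [0xc2, 0xe4, 0x7f, 0x32, 0x5c, 0x66, 0xc1, 0x5d]

RES = [ 0xc2  0xe4  0x7f  0x32  0x5c  0x66  0xc1  0x5d ]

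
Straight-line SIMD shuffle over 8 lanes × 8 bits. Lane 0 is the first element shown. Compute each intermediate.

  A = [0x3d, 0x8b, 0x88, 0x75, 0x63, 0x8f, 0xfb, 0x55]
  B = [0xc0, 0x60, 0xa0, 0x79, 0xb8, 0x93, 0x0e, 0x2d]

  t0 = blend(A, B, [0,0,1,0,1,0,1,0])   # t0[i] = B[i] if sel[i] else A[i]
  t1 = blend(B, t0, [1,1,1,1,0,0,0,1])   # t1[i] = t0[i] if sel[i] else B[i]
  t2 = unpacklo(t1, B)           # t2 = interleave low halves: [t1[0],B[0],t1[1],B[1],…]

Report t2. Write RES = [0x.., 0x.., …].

RES = [0x3d, 0xc0, 0x8b, 0x60, 0xa0, 0xa0, 0x75, 0x79]

t0 = [0x3d, 0x8b, 0xa0, 0x75, 0xb8, 0x8f, 0x0e, 0x55]
t1 = [0x3d, 0x8b, 0xa0, 0x75, 0xb8, 0x93, 0x0e, 0x55]
t2 = [0x3d, 0xc0, 0x8b, 0x60, 0xa0, 0xa0, 0x75, 0x79]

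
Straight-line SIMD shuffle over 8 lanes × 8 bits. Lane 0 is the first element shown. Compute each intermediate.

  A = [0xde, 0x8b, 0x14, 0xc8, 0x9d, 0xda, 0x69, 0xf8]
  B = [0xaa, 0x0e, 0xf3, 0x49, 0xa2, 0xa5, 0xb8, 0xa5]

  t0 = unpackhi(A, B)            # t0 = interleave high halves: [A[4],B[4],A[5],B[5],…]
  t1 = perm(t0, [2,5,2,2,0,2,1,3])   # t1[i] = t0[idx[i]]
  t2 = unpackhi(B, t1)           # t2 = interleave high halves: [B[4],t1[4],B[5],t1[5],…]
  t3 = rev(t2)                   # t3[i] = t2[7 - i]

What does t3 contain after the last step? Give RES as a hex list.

RES = [ 0xa5  0xa5  0xa2  0xb8  0xda  0xa5  0x9d  0xa2 ]

t0 = [0x9d, 0xa2, 0xda, 0xa5, 0x69, 0xb8, 0xf8, 0xa5]
t1 = [0xda, 0xb8, 0xda, 0xda, 0x9d, 0xda, 0xa2, 0xa5]
t2 = [0xa2, 0x9d, 0xa5, 0xda, 0xb8, 0xa2, 0xa5, 0xa5]
t3 = [0xa5, 0xa5, 0xa2, 0xb8, 0xda, 0xa5, 0x9d, 0xa2]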